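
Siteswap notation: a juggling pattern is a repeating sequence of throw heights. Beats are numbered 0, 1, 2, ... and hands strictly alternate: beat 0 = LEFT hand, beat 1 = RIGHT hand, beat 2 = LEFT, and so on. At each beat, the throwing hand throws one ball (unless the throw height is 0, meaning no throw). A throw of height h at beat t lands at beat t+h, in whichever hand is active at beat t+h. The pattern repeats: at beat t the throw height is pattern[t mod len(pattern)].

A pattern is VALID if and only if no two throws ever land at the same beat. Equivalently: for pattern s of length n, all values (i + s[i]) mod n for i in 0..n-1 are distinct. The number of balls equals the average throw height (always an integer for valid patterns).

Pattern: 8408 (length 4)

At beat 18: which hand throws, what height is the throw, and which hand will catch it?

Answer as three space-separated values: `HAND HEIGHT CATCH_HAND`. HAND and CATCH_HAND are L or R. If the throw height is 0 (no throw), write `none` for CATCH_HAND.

Beat 18: 18 mod 2 = 0, so hand = L
Throw height = pattern[18 mod 4] = pattern[2] = 0

Answer: L 0 none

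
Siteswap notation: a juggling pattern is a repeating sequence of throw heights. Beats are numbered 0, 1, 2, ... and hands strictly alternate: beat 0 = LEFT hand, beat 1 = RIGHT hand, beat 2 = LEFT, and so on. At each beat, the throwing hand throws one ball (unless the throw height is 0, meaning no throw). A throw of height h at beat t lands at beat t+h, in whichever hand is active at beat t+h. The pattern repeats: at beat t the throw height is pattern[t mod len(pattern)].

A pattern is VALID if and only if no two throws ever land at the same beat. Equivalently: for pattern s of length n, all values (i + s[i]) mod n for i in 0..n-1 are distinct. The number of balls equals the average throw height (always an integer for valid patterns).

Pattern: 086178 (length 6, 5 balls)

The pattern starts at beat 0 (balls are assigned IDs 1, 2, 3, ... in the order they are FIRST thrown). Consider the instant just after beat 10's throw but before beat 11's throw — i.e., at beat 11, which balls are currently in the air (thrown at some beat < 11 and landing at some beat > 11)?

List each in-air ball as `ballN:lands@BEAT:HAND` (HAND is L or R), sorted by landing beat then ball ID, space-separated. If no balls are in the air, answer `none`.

Answer: ball4:lands@13:R ball2:lands@14:L ball5:lands@15:R ball1:lands@17:R

Derivation:
Beat 1 (R): throw ball1 h=8 -> lands@9:R; in-air after throw: [b1@9:R]
Beat 2 (L): throw ball2 h=6 -> lands@8:L; in-air after throw: [b2@8:L b1@9:R]
Beat 3 (R): throw ball3 h=1 -> lands@4:L; in-air after throw: [b3@4:L b2@8:L b1@9:R]
Beat 4 (L): throw ball3 h=7 -> lands@11:R; in-air after throw: [b2@8:L b1@9:R b3@11:R]
Beat 5 (R): throw ball4 h=8 -> lands@13:R; in-air after throw: [b2@8:L b1@9:R b3@11:R b4@13:R]
Beat 7 (R): throw ball5 h=8 -> lands@15:R; in-air after throw: [b2@8:L b1@9:R b3@11:R b4@13:R b5@15:R]
Beat 8 (L): throw ball2 h=6 -> lands@14:L; in-air after throw: [b1@9:R b3@11:R b4@13:R b2@14:L b5@15:R]
Beat 9 (R): throw ball1 h=1 -> lands@10:L; in-air after throw: [b1@10:L b3@11:R b4@13:R b2@14:L b5@15:R]
Beat 10 (L): throw ball1 h=7 -> lands@17:R; in-air after throw: [b3@11:R b4@13:R b2@14:L b5@15:R b1@17:R]
Beat 11 (R): throw ball3 h=8 -> lands@19:R; in-air after throw: [b4@13:R b2@14:L b5@15:R b1@17:R b3@19:R]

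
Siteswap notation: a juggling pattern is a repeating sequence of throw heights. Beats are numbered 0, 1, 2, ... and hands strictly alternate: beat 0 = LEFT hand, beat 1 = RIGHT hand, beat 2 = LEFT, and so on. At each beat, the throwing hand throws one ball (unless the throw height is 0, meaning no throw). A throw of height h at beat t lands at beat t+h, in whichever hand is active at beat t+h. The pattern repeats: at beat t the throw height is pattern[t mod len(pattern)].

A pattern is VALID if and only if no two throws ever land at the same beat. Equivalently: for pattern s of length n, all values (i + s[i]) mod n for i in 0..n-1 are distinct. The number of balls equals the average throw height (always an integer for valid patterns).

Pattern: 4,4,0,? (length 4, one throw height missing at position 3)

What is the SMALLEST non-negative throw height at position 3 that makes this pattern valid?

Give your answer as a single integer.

i=0: (0 + 4) mod 4 = 0
i=1: (1 + 4) mod 4 = 1
i=2: (2 + 0) mod 4 = 2
i=3: s[i]=? (unknown)
Known residues: [0, 1, 2]; need a permutation of 0..3, so missing residue r = 3
Need (3 + s) mod 4 = 3; smallest s = (3 - 3) mod 4 = 0

Answer: 0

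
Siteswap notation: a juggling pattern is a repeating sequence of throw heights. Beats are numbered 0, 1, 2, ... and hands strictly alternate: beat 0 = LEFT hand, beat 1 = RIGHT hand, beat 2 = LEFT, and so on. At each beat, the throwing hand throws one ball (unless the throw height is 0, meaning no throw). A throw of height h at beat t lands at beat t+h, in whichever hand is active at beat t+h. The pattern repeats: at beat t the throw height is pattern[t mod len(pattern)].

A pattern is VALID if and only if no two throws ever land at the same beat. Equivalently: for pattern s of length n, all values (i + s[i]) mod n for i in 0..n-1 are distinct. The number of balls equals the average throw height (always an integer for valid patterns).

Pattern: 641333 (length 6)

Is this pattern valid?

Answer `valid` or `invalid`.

i=0: (i + s[i]) mod n = (0 + 6) mod 6 = 0
i=1: (i + s[i]) mod n = (1 + 4) mod 6 = 5
i=2: (i + s[i]) mod n = (2 + 1) mod 6 = 3
i=3: (i + s[i]) mod n = (3 + 3) mod 6 = 0
i=4: (i + s[i]) mod n = (4 + 3) mod 6 = 1
i=5: (i + s[i]) mod n = (5 + 3) mod 6 = 2
Residues: [0, 5, 3, 0, 1, 2], distinct: False

Answer: invalid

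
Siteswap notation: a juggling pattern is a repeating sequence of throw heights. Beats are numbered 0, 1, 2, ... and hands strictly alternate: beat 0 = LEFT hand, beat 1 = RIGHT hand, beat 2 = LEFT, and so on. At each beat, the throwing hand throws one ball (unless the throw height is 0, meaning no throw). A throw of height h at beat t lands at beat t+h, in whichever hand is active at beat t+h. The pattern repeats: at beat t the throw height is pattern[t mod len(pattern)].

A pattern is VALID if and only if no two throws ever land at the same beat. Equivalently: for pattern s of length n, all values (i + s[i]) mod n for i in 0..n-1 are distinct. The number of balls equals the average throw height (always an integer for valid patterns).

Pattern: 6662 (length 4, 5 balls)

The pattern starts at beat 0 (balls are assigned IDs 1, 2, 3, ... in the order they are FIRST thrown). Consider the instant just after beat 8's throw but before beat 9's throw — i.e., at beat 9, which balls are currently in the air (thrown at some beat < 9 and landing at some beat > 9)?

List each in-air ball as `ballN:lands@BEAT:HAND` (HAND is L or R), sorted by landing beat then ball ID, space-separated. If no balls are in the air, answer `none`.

Answer: ball5:lands@10:L ball4:lands@11:R ball1:lands@12:L ball3:lands@14:L

Derivation:
Beat 0 (L): throw ball1 h=6 -> lands@6:L; in-air after throw: [b1@6:L]
Beat 1 (R): throw ball2 h=6 -> lands@7:R; in-air after throw: [b1@6:L b2@7:R]
Beat 2 (L): throw ball3 h=6 -> lands@8:L; in-air after throw: [b1@6:L b2@7:R b3@8:L]
Beat 3 (R): throw ball4 h=2 -> lands@5:R; in-air after throw: [b4@5:R b1@6:L b2@7:R b3@8:L]
Beat 4 (L): throw ball5 h=6 -> lands@10:L; in-air after throw: [b4@5:R b1@6:L b2@7:R b3@8:L b5@10:L]
Beat 5 (R): throw ball4 h=6 -> lands@11:R; in-air after throw: [b1@6:L b2@7:R b3@8:L b5@10:L b4@11:R]
Beat 6 (L): throw ball1 h=6 -> lands@12:L; in-air after throw: [b2@7:R b3@8:L b5@10:L b4@11:R b1@12:L]
Beat 7 (R): throw ball2 h=2 -> lands@9:R; in-air after throw: [b3@8:L b2@9:R b5@10:L b4@11:R b1@12:L]
Beat 8 (L): throw ball3 h=6 -> lands@14:L; in-air after throw: [b2@9:R b5@10:L b4@11:R b1@12:L b3@14:L]
Beat 9 (R): throw ball2 h=6 -> lands@15:R; in-air after throw: [b5@10:L b4@11:R b1@12:L b3@14:L b2@15:R]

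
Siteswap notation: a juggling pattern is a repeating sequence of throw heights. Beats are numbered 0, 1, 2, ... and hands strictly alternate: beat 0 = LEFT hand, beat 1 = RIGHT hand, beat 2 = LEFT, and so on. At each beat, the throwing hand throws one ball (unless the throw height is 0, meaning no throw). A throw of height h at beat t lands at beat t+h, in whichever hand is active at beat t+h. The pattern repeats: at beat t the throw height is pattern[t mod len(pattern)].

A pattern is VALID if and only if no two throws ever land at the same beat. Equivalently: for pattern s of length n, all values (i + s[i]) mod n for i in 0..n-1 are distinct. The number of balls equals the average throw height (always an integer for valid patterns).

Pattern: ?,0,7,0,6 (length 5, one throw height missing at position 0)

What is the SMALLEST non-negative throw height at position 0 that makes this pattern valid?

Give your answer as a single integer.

i=0: s[i]=? (unknown)
i=1: (1 + 0) mod 5 = 1
i=2: (2 + 7) mod 5 = 4
i=3: (3 + 0) mod 5 = 3
i=4: (4 + 6) mod 5 = 0
Known residues: [0, 1, 3, 4]; need a permutation of 0..4, so missing residue r = 2
Need (0 + s) mod 5 = 2; smallest s = (2 - 0) mod 5 = 2

Answer: 2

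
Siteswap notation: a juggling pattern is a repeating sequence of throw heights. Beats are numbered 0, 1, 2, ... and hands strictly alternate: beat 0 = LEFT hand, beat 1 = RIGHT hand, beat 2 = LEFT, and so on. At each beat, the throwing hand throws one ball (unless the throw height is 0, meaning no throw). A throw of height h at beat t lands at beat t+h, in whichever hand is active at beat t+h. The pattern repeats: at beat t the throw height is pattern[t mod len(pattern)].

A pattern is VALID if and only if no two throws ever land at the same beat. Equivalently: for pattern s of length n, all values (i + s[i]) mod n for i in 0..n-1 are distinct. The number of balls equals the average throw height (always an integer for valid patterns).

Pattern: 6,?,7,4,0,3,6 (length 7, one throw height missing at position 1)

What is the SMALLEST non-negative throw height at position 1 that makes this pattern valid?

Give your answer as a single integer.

Answer: 2

Derivation:
i=0: (0 + 6) mod 7 = 6
i=1: s[i]=? (unknown)
i=2: (2 + 7) mod 7 = 2
i=3: (3 + 4) mod 7 = 0
i=4: (4 + 0) mod 7 = 4
i=5: (5 + 3) mod 7 = 1
i=6: (6 + 6) mod 7 = 5
Known residues: [0, 1, 2, 4, 5, 6]; need a permutation of 0..6, so missing residue r = 3
Need (1 + s) mod 7 = 3; smallest s = (3 - 1) mod 7 = 2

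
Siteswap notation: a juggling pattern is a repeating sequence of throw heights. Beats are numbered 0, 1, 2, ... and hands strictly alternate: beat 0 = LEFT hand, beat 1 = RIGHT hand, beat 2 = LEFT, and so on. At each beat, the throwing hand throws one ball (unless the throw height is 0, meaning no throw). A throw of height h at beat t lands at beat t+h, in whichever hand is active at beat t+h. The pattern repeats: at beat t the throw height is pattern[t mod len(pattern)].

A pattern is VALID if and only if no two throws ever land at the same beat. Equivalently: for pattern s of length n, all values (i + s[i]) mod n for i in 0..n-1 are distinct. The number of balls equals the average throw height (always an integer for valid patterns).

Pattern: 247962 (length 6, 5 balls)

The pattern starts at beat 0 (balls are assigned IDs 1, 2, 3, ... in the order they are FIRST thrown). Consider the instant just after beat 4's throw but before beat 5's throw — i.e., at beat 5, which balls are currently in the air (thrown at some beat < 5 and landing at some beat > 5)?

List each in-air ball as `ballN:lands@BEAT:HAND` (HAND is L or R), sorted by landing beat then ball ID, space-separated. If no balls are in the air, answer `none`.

Beat 0 (L): throw ball1 h=2 -> lands@2:L; in-air after throw: [b1@2:L]
Beat 1 (R): throw ball2 h=4 -> lands@5:R; in-air after throw: [b1@2:L b2@5:R]
Beat 2 (L): throw ball1 h=7 -> lands@9:R; in-air after throw: [b2@5:R b1@9:R]
Beat 3 (R): throw ball3 h=9 -> lands@12:L; in-air after throw: [b2@5:R b1@9:R b3@12:L]
Beat 4 (L): throw ball4 h=6 -> lands@10:L; in-air after throw: [b2@5:R b1@9:R b4@10:L b3@12:L]
Beat 5 (R): throw ball2 h=2 -> lands@7:R; in-air after throw: [b2@7:R b1@9:R b4@10:L b3@12:L]

Answer: ball1:lands@9:R ball4:lands@10:L ball3:lands@12:L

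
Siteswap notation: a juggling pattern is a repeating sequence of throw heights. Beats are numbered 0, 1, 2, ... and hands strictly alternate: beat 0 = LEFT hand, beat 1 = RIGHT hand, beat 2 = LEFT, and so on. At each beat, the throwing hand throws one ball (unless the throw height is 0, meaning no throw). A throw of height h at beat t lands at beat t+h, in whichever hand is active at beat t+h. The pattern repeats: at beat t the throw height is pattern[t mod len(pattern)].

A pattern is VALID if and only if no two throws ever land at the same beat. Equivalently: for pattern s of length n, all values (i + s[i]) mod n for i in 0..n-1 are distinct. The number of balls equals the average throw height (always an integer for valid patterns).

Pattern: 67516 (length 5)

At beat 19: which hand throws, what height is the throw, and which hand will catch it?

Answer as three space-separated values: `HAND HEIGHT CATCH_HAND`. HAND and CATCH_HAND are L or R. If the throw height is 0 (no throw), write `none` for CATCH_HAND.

Beat 19: 19 mod 2 = 1, so hand = R
Throw height = pattern[19 mod 5] = pattern[4] = 6
Lands at beat 19+6=25, 25 mod 2 = 1, so catch hand = R

Answer: R 6 R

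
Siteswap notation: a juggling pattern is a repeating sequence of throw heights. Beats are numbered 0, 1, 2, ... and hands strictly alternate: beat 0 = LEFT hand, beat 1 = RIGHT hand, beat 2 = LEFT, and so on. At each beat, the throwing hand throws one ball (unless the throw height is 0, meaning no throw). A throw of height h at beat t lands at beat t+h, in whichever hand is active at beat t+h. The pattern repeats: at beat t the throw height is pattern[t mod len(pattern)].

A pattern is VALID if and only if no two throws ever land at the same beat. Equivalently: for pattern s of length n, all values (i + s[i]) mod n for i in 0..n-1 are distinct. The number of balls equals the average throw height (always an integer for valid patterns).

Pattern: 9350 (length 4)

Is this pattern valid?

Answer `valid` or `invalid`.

Answer: invalid

Derivation:
i=0: (i + s[i]) mod n = (0 + 9) mod 4 = 1
i=1: (i + s[i]) mod n = (1 + 3) mod 4 = 0
i=2: (i + s[i]) mod n = (2 + 5) mod 4 = 3
i=3: (i + s[i]) mod n = (3 + 0) mod 4 = 3
Residues: [1, 0, 3, 3], distinct: False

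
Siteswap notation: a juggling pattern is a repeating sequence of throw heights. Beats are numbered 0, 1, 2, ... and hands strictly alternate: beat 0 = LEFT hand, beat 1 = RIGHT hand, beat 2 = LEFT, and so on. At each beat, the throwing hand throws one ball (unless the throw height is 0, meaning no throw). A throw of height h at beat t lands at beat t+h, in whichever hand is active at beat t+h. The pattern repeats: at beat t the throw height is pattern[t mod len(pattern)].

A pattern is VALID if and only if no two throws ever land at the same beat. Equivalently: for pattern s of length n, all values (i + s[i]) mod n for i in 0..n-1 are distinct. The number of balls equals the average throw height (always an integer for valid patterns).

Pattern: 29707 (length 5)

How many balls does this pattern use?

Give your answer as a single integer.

Pattern = [2, 9, 7, 0, 7], length n = 5
  position 0: throw height = 2, running sum = 2
  position 1: throw height = 9, running sum = 11
  position 2: throw height = 7, running sum = 18
  position 3: throw height = 0, running sum = 18
  position 4: throw height = 7, running sum = 25
Total sum = 25; balls = sum / n = 25 / 5 = 5

Answer: 5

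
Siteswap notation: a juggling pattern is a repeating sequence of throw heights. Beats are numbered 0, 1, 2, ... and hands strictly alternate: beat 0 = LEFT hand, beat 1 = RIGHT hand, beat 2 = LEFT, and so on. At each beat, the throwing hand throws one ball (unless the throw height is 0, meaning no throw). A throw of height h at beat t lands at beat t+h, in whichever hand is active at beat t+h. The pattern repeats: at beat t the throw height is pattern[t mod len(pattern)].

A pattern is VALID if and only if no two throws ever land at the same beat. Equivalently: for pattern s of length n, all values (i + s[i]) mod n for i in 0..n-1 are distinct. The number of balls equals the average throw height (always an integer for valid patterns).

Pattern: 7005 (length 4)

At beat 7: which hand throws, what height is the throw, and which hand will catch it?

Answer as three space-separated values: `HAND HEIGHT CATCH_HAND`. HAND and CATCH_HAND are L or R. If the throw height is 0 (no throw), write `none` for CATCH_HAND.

Answer: R 5 L

Derivation:
Beat 7: 7 mod 2 = 1, so hand = R
Throw height = pattern[7 mod 4] = pattern[3] = 5
Lands at beat 7+5=12, 12 mod 2 = 0, so catch hand = L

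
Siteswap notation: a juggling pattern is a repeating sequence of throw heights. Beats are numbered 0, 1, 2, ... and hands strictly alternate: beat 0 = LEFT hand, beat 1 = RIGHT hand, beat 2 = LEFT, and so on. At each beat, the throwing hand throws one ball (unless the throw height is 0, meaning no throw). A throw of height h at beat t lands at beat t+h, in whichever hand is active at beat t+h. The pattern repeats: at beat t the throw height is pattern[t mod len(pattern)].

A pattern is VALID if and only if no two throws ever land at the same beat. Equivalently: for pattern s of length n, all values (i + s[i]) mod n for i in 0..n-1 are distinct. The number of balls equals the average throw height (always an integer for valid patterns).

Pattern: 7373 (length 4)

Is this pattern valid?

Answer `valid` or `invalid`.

i=0: (i + s[i]) mod n = (0 + 7) mod 4 = 3
i=1: (i + s[i]) mod n = (1 + 3) mod 4 = 0
i=2: (i + s[i]) mod n = (2 + 7) mod 4 = 1
i=3: (i + s[i]) mod n = (3 + 3) mod 4 = 2
Residues: [3, 0, 1, 2], distinct: True

Answer: valid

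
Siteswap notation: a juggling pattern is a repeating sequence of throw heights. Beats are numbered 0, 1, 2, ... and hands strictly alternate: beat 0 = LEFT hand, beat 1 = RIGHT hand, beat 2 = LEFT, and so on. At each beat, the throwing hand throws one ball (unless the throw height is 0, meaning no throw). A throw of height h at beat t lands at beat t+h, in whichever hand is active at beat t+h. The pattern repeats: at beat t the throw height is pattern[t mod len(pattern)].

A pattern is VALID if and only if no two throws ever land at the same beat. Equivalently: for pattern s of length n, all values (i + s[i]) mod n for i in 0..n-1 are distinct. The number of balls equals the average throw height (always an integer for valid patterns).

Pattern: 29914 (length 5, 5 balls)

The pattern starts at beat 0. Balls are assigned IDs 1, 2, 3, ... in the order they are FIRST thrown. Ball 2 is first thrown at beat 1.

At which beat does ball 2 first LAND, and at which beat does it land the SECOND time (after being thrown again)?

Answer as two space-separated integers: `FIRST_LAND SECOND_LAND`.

Answer: 10 12

Derivation:
Beat 0 (L): throw ball1 h=2 -> lands@2:L; in-air after throw: [b1@2:L]
Beat 1 (R): throw ball2 h=9 -> lands@10:L; in-air after throw: [b1@2:L b2@10:L]
Beat 2 (L): throw ball1 h=9 -> lands@11:R; in-air after throw: [b2@10:L b1@11:R]
Beat 3 (R): throw ball3 h=1 -> lands@4:L; in-air after throw: [b3@4:L b2@10:L b1@11:R]
Beat 4 (L): throw ball3 h=4 -> lands@8:L; in-air after throw: [b3@8:L b2@10:L b1@11:R]
Beat 5 (R): throw ball4 h=2 -> lands@7:R; in-air after throw: [b4@7:R b3@8:L b2@10:L b1@11:R]
Beat 6 (L): throw ball5 h=9 -> lands@15:R; in-air after throw: [b4@7:R b3@8:L b2@10:L b1@11:R b5@15:R]
Beat 7 (R): throw ball4 h=9 -> lands@16:L; in-air after throw: [b3@8:L b2@10:L b1@11:R b5@15:R b4@16:L]
Beat 8 (L): throw ball3 h=1 -> lands@9:R; in-air after throw: [b3@9:R b2@10:L b1@11:R b5@15:R b4@16:L]
Beat 9 (R): throw ball3 h=4 -> lands@13:R; in-air after throw: [b2@10:L b1@11:R b3@13:R b5@15:R b4@16:L]
Beat 10 (L): throw ball2 h=2 -> lands@12:L; in-air after throw: [b1@11:R b2@12:L b3@13:R b5@15:R b4@16:L]
Beat 11 (R): throw ball1 h=9 -> lands@20:L; in-air after throw: [b2@12:L b3@13:R b5@15:R b4@16:L b1@20:L]
Beat 12 (L): throw ball2 h=9 -> lands@21:R; in-air after throw: [b3@13:R b5@15:R b4@16:L b1@20:L b2@21:R]
Ball 2: thrown@1 h=9 -> first land @10; rethrown@10 h=2 -> second land @12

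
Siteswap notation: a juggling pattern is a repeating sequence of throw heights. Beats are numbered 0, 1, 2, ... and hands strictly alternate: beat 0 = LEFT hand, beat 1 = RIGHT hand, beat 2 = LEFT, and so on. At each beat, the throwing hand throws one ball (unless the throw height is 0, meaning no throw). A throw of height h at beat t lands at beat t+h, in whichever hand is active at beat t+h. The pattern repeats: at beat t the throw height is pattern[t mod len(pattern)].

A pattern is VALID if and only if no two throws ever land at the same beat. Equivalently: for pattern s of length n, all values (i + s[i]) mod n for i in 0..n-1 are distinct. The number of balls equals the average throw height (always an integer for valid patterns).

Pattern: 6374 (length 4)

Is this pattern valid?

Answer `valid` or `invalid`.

i=0: (i + s[i]) mod n = (0 + 6) mod 4 = 2
i=1: (i + s[i]) mod n = (1 + 3) mod 4 = 0
i=2: (i + s[i]) mod n = (2 + 7) mod 4 = 1
i=3: (i + s[i]) mod n = (3 + 4) mod 4 = 3
Residues: [2, 0, 1, 3], distinct: True

Answer: valid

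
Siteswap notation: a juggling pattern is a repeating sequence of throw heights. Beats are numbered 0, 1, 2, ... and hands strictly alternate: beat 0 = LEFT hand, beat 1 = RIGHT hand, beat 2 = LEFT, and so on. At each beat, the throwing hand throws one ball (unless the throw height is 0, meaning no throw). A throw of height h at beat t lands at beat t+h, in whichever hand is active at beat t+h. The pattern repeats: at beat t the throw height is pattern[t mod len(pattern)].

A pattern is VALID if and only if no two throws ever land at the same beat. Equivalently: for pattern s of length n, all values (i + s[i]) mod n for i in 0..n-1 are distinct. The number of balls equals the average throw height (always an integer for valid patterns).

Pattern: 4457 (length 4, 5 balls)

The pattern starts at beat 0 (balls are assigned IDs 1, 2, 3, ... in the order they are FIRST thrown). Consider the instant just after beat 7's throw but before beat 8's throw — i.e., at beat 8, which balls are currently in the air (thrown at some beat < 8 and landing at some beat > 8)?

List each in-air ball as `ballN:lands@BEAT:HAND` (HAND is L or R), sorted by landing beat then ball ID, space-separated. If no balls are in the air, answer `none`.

Answer: ball2:lands@9:R ball4:lands@10:L ball5:lands@11:R ball3:lands@14:L

Derivation:
Beat 0 (L): throw ball1 h=4 -> lands@4:L; in-air after throw: [b1@4:L]
Beat 1 (R): throw ball2 h=4 -> lands@5:R; in-air after throw: [b1@4:L b2@5:R]
Beat 2 (L): throw ball3 h=5 -> lands@7:R; in-air after throw: [b1@4:L b2@5:R b3@7:R]
Beat 3 (R): throw ball4 h=7 -> lands@10:L; in-air after throw: [b1@4:L b2@5:R b3@7:R b4@10:L]
Beat 4 (L): throw ball1 h=4 -> lands@8:L; in-air after throw: [b2@5:R b3@7:R b1@8:L b4@10:L]
Beat 5 (R): throw ball2 h=4 -> lands@9:R; in-air after throw: [b3@7:R b1@8:L b2@9:R b4@10:L]
Beat 6 (L): throw ball5 h=5 -> lands@11:R; in-air after throw: [b3@7:R b1@8:L b2@9:R b4@10:L b5@11:R]
Beat 7 (R): throw ball3 h=7 -> lands@14:L; in-air after throw: [b1@8:L b2@9:R b4@10:L b5@11:R b3@14:L]
Beat 8 (L): throw ball1 h=4 -> lands@12:L; in-air after throw: [b2@9:R b4@10:L b5@11:R b1@12:L b3@14:L]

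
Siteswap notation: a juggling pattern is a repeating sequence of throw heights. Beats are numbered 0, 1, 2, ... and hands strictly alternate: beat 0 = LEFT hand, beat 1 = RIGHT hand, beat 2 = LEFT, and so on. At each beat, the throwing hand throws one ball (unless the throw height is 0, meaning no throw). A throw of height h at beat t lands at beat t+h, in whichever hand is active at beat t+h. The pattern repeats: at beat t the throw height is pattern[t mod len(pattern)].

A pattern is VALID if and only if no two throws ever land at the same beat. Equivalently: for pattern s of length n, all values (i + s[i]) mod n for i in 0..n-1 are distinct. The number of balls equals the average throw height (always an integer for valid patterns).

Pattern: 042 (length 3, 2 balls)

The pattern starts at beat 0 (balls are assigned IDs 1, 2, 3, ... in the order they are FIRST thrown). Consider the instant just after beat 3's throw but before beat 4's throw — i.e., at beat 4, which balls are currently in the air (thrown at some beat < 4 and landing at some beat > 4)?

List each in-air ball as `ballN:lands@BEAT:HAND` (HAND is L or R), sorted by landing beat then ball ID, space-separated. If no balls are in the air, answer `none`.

Answer: ball1:lands@5:R

Derivation:
Beat 1 (R): throw ball1 h=4 -> lands@5:R; in-air after throw: [b1@5:R]
Beat 2 (L): throw ball2 h=2 -> lands@4:L; in-air after throw: [b2@4:L b1@5:R]
Beat 4 (L): throw ball2 h=4 -> lands@8:L; in-air after throw: [b1@5:R b2@8:L]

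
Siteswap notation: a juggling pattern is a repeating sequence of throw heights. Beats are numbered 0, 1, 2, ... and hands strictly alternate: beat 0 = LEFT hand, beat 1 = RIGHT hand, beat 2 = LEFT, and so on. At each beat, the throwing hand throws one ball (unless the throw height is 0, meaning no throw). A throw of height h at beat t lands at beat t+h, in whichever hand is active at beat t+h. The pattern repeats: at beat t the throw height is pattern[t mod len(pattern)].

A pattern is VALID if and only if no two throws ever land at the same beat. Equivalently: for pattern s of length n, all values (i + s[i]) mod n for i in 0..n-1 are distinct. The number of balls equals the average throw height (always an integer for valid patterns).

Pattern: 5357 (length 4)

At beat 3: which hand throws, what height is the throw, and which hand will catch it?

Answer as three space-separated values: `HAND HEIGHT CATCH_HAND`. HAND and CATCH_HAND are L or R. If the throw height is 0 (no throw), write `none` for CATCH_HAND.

Answer: R 7 L

Derivation:
Beat 3: 3 mod 2 = 1, so hand = R
Throw height = pattern[3 mod 4] = pattern[3] = 7
Lands at beat 3+7=10, 10 mod 2 = 0, so catch hand = L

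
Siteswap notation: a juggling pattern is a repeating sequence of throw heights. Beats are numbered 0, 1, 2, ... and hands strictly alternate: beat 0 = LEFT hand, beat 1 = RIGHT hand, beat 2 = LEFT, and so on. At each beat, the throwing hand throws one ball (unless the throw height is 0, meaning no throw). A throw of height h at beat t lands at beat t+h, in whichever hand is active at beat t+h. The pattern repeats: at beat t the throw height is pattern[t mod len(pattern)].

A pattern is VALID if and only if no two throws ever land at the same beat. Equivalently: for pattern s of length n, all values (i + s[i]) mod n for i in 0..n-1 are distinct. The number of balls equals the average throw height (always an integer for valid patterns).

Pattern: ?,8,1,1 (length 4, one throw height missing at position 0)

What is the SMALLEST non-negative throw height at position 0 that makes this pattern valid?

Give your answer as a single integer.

i=0: s[i]=? (unknown)
i=1: (1 + 8) mod 4 = 1
i=2: (2 + 1) mod 4 = 3
i=3: (3 + 1) mod 4 = 0
Known residues: [0, 1, 3]; need a permutation of 0..3, so missing residue r = 2
Need (0 + s) mod 4 = 2; smallest s = (2 - 0) mod 4 = 2

Answer: 2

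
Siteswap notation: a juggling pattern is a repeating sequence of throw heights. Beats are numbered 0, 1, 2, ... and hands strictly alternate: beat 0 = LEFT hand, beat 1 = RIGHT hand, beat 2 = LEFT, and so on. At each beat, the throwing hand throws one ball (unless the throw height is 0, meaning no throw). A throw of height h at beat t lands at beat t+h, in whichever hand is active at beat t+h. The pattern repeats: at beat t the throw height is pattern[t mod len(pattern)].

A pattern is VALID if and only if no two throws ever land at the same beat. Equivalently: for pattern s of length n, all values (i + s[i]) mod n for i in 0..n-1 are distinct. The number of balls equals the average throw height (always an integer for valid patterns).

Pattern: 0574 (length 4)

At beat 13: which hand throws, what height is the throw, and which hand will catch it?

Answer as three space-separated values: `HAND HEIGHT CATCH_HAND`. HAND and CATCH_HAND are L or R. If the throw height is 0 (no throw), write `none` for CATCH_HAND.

Beat 13: 13 mod 2 = 1, so hand = R
Throw height = pattern[13 mod 4] = pattern[1] = 5
Lands at beat 13+5=18, 18 mod 2 = 0, so catch hand = L

Answer: R 5 L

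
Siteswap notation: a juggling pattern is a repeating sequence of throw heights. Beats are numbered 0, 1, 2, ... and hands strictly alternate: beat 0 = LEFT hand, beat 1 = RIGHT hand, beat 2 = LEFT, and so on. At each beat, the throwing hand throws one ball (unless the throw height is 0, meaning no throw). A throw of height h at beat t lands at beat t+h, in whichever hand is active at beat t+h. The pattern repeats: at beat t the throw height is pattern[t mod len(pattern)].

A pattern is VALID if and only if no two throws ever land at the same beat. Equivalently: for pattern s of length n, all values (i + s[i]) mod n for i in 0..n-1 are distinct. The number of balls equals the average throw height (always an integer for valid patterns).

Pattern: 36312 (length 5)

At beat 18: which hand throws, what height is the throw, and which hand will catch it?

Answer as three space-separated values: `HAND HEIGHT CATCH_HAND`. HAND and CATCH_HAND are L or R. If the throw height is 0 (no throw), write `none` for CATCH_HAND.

Beat 18: 18 mod 2 = 0, so hand = L
Throw height = pattern[18 mod 5] = pattern[3] = 1
Lands at beat 18+1=19, 19 mod 2 = 1, so catch hand = R

Answer: L 1 R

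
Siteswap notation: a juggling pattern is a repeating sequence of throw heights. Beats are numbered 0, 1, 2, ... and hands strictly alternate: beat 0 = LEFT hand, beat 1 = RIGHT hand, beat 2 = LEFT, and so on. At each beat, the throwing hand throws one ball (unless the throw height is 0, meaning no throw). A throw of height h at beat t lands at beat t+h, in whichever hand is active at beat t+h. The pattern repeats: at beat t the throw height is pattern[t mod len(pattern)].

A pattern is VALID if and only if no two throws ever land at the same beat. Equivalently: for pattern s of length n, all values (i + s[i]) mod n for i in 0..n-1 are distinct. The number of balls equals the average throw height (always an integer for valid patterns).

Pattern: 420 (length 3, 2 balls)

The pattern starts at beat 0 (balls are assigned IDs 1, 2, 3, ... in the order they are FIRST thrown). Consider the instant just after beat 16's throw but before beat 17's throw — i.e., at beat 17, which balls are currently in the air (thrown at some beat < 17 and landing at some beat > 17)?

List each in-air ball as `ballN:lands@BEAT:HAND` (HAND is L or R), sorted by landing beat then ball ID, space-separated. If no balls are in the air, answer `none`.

Beat 0 (L): throw ball1 h=4 -> lands@4:L; in-air after throw: [b1@4:L]
Beat 1 (R): throw ball2 h=2 -> lands@3:R; in-air after throw: [b2@3:R b1@4:L]
Beat 3 (R): throw ball2 h=4 -> lands@7:R; in-air after throw: [b1@4:L b2@7:R]
Beat 4 (L): throw ball1 h=2 -> lands@6:L; in-air after throw: [b1@6:L b2@7:R]
Beat 6 (L): throw ball1 h=4 -> lands@10:L; in-air after throw: [b2@7:R b1@10:L]
Beat 7 (R): throw ball2 h=2 -> lands@9:R; in-air after throw: [b2@9:R b1@10:L]
Beat 9 (R): throw ball2 h=4 -> lands@13:R; in-air after throw: [b1@10:L b2@13:R]
Beat 10 (L): throw ball1 h=2 -> lands@12:L; in-air after throw: [b1@12:L b2@13:R]
Beat 12 (L): throw ball1 h=4 -> lands@16:L; in-air after throw: [b2@13:R b1@16:L]
Beat 13 (R): throw ball2 h=2 -> lands@15:R; in-air after throw: [b2@15:R b1@16:L]
Beat 15 (R): throw ball2 h=4 -> lands@19:R; in-air after throw: [b1@16:L b2@19:R]
Beat 16 (L): throw ball1 h=2 -> lands@18:L; in-air after throw: [b1@18:L b2@19:R]

Answer: ball1:lands@18:L ball2:lands@19:R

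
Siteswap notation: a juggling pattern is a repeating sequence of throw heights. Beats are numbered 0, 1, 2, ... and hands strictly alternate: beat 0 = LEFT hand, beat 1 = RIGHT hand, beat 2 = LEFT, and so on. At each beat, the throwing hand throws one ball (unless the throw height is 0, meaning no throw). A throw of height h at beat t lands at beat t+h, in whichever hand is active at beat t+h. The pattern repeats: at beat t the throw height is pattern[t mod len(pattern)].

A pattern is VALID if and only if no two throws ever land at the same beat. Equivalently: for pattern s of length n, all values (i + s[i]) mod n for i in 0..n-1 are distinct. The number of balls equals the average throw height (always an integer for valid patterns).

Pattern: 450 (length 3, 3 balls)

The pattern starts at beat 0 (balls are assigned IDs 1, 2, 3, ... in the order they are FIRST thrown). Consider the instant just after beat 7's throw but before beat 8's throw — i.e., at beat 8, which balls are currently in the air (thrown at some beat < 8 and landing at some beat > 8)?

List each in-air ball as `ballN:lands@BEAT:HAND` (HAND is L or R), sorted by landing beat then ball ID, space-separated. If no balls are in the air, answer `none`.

Answer: ball1:lands@9:R ball2:lands@10:L ball3:lands@12:L

Derivation:
Beat 0 (L): throw ball1 h=4 -> lands@4:L; in-air after throw: [b1@4:L]
Beat 1 (R): throw ball2 h=5 -> lands@6:L; in-air after throw: [b1@4:L b2@6:L]
Beat 3 (R): throw ball3 h=4 -> lands@7:R; in-air after throw: [b1@4:L b2@6:L b3@7:R]
Beat 4 (L): throw ball1 h=5 -> lands@9:R; in-air after throw: [b2@6:L b3@7:R b1@9:R]
Beat 6 (L): throw ball2 h=4 -> lands@10:L; in-air after throw: [b3@7:R b1@9:R b2@10:L]
Beat 7 (R): throw ball3 h=5 -> lands@12:L; in-air after throw: [b1@9:R b2@10:L b3@12:L]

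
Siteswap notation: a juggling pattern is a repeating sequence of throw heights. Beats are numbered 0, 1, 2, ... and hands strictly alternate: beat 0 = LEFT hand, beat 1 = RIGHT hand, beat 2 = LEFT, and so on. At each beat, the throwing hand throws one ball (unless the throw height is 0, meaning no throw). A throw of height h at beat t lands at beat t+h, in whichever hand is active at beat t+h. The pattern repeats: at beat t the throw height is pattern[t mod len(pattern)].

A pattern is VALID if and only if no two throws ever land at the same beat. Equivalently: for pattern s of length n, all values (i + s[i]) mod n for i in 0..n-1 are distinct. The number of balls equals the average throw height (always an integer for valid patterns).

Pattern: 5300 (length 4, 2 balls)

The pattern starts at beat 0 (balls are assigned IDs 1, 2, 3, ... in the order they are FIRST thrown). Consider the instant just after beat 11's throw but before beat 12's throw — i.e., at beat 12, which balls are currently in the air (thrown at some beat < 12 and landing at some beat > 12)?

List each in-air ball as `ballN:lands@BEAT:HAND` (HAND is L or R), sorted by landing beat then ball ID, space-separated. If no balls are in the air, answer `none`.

Answer: ball1:lands@13:R

Derivation:
Beat 0 (L): throw ball1 h=5 -> lands@5:R; in-air after throw: [b1@5:R]
Beat 1 (R): throw ball2 h=3 -> lands@4:L; in-air after throw: [b2@4:L b1@5:R]
Beat 4 (L): throw ball2 h=5 -> lands@9:R; in-air after throw: [b1@5:R b2@9:R]
Beat 5 (R): throw ball1 h=3 -> lands@8:L; in-air after throw: [b1@8:L b2@9:R]
Beat 8 (L): throw ball1 h=5 -> lands@13:R; in-air after throw: [b2@9:R b1@13:R]
Beat 9 (R): throw ball2 h=3 -> lands@12:L; in-air after throw: [b2@12:L b1@13:R]
Beat 12 (L): throw ball2 h=5 -> lands@17:R; in-air after throw: [b1@13:R b2@17:R]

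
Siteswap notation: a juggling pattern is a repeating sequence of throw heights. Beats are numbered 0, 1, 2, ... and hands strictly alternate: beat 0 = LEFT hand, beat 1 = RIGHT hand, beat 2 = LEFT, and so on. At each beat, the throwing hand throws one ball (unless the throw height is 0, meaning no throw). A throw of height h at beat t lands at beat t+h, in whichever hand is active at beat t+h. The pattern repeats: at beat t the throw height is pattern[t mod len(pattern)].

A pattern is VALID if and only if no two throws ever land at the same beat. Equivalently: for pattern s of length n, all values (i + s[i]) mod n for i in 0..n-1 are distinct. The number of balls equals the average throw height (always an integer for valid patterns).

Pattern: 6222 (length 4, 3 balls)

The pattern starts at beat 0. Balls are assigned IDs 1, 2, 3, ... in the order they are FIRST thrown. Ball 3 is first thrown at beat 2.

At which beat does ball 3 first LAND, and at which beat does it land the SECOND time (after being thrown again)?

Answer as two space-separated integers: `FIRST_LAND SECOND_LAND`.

Beat 0 (L): throw ball1 h=6 -> lands@6:L; in-air after throw: [b1@6:L]
Beat 1 (R): throw ball2 h=2 -> lands@3:R; in-air after throw: [b2@3:R b1@6:L]
Beat 2 (L): throw ball3 h=2 -> lands@4:L; in-air after throw: [b2@3:R b3@4:L b1@6:L]
Beat 3 (R): throw ball2 h=2 -> lands@5:R; in-air after throw: [b3@4:L b2@5:R b1@6:L]
Beat 4 (L): throw ball3 h=6 -> lands@10:L; in-air after throw: [b2@5:R b1@6:L b3@10:L]
Beat 5 (R): throw ball2 h=2 -> lands@7:R; in-air after throw: [b1@6:L b2@7:R b3@10:L]
Beat 6 (L): throw ball1 h=2 -> lands@8:L; in-air after throw: [b2@7:R b1@8:L b3@10:L]
Beat 7 (R): throw ball2 h=2 -> lands@9:R; in-air after throw: [b1@8:L b2@9:R b3@10:L]
Beat 8 (L): throw ball1 h=6 -> lands@14:L; in-air after throw: [b2@9:R b3@10:L b1@14:L]
Beat 9 (R): throw ball2 h=2 -> lands@11:R; in-air after throw: [b3@10:L b2@11:R b1@14:L]
Beat 10 (L): throw ball3 h=2 -> lands@12:L; in-air after throw: [b2@11:R b3@12:L b1@14:L]
Ball 3: thrown@2 h=2 -> first land @4; rethrown@4 h=6 -> second land @10

Answer: 4 10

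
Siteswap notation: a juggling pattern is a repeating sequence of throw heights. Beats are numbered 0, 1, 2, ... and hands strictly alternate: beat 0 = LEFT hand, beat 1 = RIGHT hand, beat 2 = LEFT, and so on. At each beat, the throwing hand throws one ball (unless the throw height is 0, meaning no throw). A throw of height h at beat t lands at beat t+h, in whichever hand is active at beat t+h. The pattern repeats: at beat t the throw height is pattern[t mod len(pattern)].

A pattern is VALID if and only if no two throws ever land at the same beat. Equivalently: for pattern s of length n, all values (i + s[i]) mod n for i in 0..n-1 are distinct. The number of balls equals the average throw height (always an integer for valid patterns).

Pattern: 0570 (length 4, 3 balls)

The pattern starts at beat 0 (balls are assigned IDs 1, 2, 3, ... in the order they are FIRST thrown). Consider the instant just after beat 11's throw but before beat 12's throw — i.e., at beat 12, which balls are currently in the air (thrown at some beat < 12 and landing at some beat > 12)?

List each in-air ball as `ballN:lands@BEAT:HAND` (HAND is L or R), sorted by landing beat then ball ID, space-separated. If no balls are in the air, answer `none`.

Answer: ball1:lands@13:R ball2:lands@14:L ball3:lands@17:R

Derivation:
Beat 1 (R): throw ball1 h=5 -> lands@6:L; in-air after throw: [b1@6:L]
Beat 2 (L): throw ball2 h=7 -> lands@9:R; in-air after throw: [b1@6:L b2@9:R]
Beat 5 (R): throw ball3 h=5 -> lands@10:L; in-air after throw: [b1@6:L b2@9:R b3@10:L]
Beat 6 (L): throw ball1 h=7 -> lands@13:R; in-air after throw: [b2@9:R b3@10:L b1@13:R]
Beat 9 (R): throw ball2 h=5 -> lands@14:L; in-air after throw: [b3@10:L b1@13:R b2@14:L]
Beat 10 (L): throw ball3 h=7 -> lands@17:R; in-air after throw: [b1@13:R b2@14:L b3@17:R]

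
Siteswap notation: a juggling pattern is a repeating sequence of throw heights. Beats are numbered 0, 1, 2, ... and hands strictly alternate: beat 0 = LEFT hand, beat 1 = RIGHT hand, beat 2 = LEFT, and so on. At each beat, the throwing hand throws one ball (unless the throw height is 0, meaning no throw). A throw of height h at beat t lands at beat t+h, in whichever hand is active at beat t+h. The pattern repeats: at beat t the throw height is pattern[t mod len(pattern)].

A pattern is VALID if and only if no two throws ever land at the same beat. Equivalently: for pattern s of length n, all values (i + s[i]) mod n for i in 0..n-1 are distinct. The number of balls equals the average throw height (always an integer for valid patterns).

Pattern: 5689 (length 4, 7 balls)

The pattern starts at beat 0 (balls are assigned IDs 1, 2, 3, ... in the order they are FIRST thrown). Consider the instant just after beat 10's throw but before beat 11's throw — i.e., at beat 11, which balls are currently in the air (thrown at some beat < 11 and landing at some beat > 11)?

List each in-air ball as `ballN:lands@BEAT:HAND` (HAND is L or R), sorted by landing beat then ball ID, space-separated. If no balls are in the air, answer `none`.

Answer: ball4:lands@12:L ball7:lands@13:R ball6:lands@14:L ball5:lands@15:R ball2:lands@16:L ball3:lands@18:L

Derivation:
Beat 0 (L): throw ball1 h=5 -> lands@5:R; in-air after throw: [b1@5:R]
Beat 1 (R): throw ball2 h=6 -> lands@7:R; in-air after throw: [b1@5:R b2@7:R]
Beat 2 (L): throw ball3 h=8 -> lands@10:L; in-air after throw: [b1@5:R b2@7:R b3@10:L]
Beat 3 (R): throw ball4 h=9 -> lands@12:L; in-air after throw: [b1@5:R b2@7:R b3@10:L b4@12:L]
Beat 4 (L): throw ball5 h=5 -> lands@9:R; in-air after throw: [b1@5:R b2@7:R b5@9:R b3@10:L b4@12:L]
Beat 5 (R): throw ball1 h=6 -> lands@11:R; in-air after throw: [b2@7:R b5@9:R b3@10:L b1@11:R b4@12:L]
Beat 6 (L): throw ball6 h=8 -> lands@14:L; in-air after throw: [b2@7:R b5@9:R b3@10:L b1@11:R b4@12:L b6@14:L]
Beat 7 (R): throw ball2 h=9 -> lands@16:L; in-air after throw: [b5@9:R b3@10:L b1@11:R b4@12:L b6@14:L b2@16:L]
Beat 8 (L): throw ball7 h=5 -> lands@13:R; in-air after throw: [b5@9:R b3@10:L b1@11:R b4@12:L b7@13:R b6@14:L b2@16:L]
Beat 9 (R): throw ball5 h=6 -> lands@15:R; in-air after throw: [b3@10:L b1@11:R b4@12:L b7@13:R b6@14:L b5@15:R b2@16:L]
Beat 10 (L): throw ball3 h=8 -> lands@18:L; in-air after throw: [b1@11:R b4@12:L b7@13:R b6@14:L b5@15:R b2@16:L b3@18:L]
Beat 11 (R): throw ball1 h=9 -> lands@20:L; in-air after throw: [b4@12:L b7@13:R b6@14:L b5@15:R b2@16:L b3@18:L b1@20:L]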